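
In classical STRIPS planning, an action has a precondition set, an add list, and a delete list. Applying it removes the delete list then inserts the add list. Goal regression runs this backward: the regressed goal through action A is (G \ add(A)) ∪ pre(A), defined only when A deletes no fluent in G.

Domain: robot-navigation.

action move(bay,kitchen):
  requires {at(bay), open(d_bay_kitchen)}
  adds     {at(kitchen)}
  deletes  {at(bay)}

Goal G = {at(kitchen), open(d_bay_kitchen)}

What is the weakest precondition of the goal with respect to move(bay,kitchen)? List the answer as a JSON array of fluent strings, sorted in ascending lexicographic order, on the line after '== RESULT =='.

Regress:
  G ∩ del = {}  (empty — regression defined)
  G \ add = {at(kitchen), open(d_bay_kitchen)} \ {at(kitchen)} = {open(d_bay_kitchen)}
  ∪ pre   = {open(d_bay_kitchen)} ∪ {at(bay), open(d_bay_kitchen)}
          = {at(bay), open(d_bay_kitchen)}

== RESULT ==
["at(bay)", "open(d_bay_kitchen)"]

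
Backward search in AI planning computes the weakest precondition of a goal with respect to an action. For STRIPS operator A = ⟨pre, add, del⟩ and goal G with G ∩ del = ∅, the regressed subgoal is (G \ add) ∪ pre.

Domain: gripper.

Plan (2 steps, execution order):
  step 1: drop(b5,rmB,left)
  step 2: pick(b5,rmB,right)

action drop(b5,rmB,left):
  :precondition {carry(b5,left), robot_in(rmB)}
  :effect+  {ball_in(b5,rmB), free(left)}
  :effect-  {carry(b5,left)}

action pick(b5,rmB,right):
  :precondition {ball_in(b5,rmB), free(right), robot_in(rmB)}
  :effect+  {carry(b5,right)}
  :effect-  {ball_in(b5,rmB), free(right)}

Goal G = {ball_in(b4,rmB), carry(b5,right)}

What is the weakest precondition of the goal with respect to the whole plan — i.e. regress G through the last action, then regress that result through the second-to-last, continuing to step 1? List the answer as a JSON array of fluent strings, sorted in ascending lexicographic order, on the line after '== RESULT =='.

Work backward from the goal:
  through step 2 (pick(b5,rmB,right)): drop {carry(b5,right)}, keep {ball_in(b4,rmB)}, require {ball_in(b5,rmB), free(right), robot_in(rmB)}
    → {ball_in(b4,rmB), ball_in(b5,rmB), free(right), robot_in(rmB)}
  through step 1 (drop(b5,rmB,left)): drop {ball_in(b5,rmB)}, keep {ball_in(b4,rmB), free(right), robot_in(rmB)}, require {carry(b5,left), robot_in(rmB)}
    → {ball_in(b4,rmB), carry(b5,left), free(right), robot_in(rmB)}

== RESULT ==
["ball_in(b4,rmB)", "carry(b5,left)", "free(right)", "robot_in(rmB)"]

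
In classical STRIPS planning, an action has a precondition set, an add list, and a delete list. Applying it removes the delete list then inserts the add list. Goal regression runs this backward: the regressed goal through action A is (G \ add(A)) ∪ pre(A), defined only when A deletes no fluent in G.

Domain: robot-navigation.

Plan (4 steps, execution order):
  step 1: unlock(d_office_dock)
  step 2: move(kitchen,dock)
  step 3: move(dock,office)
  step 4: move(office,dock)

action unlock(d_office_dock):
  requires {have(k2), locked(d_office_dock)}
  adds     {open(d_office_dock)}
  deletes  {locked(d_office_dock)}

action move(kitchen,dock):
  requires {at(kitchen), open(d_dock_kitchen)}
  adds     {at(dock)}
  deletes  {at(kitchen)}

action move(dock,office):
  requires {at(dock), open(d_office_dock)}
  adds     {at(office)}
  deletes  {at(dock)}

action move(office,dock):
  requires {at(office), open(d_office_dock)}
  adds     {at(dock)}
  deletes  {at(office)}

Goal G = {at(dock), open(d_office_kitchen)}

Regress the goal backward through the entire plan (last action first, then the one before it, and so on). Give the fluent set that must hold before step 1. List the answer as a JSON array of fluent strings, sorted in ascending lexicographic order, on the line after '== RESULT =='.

Work backward from the goal:
  through step 4 (move(office,dock)): drop {at(dock)}, keep {open(d_office_kitchen)}, require {at(office), open(d_office_dock)}
    → {at(office), open(d_office_dock), open(d_office_kitchen)}
  through step 3 (move(dock,office)): drop {at(office)}, keep {open(d_office_dock), open(d_office_kitchen)}, require {at(dock), open(d_office_dock)}
    → {at(dock), open(d_office_dock), open(d_office_kitchen)}
  through step 2 (move(kitchen,dock)): drop {at(dock)}, keep {open(d_office_dock), open(d_office_kitchen)}, require {at(kitchen), open(d_dock_kitchen)}
    → {at(kitchen), open(d_dock_kitchen), open(d_office_dock), open(d_office_kitchen)}
  through step 1 (unlock(d_office_dock)): drop {open(d_office_dock)}, keep {at(kitchen), open(d_dock_kitchen), open(d_office_kitchen)}, require {have(k2), locked(d_office_dock)}
    → {at(kitchen), have(k2), locked(d_office_dock), open(d_dock_kitchen), open(d_office_kitchen)}

== RESULT ==
["at(kitchen)", "have(k2)", "locked(d_office_dock)", "open(d_dock_kitchen)", "open(d_office_kitchen)"]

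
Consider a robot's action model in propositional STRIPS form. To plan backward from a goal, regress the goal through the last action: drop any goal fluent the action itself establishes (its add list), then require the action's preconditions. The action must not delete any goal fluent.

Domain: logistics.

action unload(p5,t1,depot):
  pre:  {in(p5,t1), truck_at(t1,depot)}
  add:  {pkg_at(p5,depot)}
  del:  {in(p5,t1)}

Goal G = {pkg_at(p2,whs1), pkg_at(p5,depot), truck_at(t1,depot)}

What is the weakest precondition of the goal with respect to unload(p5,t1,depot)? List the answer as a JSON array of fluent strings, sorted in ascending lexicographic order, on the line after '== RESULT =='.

Compute (G \ add) ∪ pre:
  G ∩ del = {}  (empty — regression defined)
  G \ add = {pkg_at(p2,whs1), pkg_at(p5,depot), truck_at(t1,depot)} \ {pkg_at(p5,depot)} = {pkg_at(p2,whs1), truck_at(t1,depot)}
  ∪ pre   = {pkg_at(p2,whs1), truck_at(t1,depot)} ∪ {in(p5,t1), truck_at(t1,depot)}
          = {in(p5,t1), pkg_at(p2,whs1), truck_at(t1,depot)}

== RESULT ==
["in(p5,t1)", "pkg_at(p2,whs1)", "truck_at(t1,depot)"]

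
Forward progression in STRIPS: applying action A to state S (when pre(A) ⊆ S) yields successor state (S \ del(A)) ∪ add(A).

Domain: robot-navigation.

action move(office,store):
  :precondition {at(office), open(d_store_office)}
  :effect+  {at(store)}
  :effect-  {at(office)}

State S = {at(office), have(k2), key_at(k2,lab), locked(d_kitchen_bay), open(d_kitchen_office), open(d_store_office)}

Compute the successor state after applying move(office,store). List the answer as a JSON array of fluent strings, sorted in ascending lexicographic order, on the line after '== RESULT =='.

Progress:
  pre ⊆ S: {at(office), open(d_store_office)} ⊆ S  — applicable
  S \ del = {have(k2), key_at(k2,lab), locked(d_kitchen_bay), open(d_kitchen_office), open(d_store_office)}
  ∪ add   = {at(store), have(k2), key_at(k2,lab), locked(d_kitchen_bay), open(d_kitchen_office), open(d_store_office)}

== RESULT ==
["at(store)", "have(k2)", "key_at(k2,lab)", "locked(d_kitchen_bay)", "open(d_kitchen_office)", "open(d_store_office)"]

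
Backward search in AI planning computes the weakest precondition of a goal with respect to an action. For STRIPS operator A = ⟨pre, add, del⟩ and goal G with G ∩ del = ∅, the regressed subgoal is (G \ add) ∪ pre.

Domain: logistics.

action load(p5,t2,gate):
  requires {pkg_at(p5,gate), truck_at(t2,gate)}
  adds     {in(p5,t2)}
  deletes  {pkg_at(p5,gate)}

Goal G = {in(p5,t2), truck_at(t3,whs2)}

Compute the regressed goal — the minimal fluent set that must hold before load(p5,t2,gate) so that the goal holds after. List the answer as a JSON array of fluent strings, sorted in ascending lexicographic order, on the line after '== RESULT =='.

Regress:
  G ∩ del = {}  (empty — regression defined)
  G \ add = {in(p5,t2), truck_at(t3,whs2)} \ {in(p5,t2)} = {truck_at(t3,whs2)}
  ∪ pre   = {truck_at(t3,whs2)} ∪ {pkg_at(p5,gate), truck_at(t2,gate)}
          = {pkg_at(p5,gate), truck_at(t2,gate), truck_at(t3,whs2)}

== RESULT ==
["pkg_at(p5,gate)", "truck_at(t2,gate)", "truck_at(t3,whs2)"]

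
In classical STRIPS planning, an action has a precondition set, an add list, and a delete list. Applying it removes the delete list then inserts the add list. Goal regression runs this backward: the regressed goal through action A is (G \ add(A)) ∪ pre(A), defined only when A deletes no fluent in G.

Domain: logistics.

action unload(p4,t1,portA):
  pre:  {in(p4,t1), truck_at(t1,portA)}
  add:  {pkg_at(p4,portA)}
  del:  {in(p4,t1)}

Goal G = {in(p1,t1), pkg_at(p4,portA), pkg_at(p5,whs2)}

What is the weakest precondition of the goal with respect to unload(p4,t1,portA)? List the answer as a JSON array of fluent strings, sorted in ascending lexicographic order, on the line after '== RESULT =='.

Compute (G \ add) ∪ pre:
  G ∩ del = {}  (empty — regression defined)
  G \ add = {in(p1,t1), pkg_at(p4,portA), pkg_at(p5,whs2)} \ {pkg_at(p4,portA)} = {in(p1,t1), pkg_at(p5,whs2)}
  ∪ pre   = {in(p1,t1), pkg_at(p5,whs2)} ∪ {in(p4,t1), truck_at(t1,portA)}
          = {in(p1,t1), in(p4,t1), pkg_at(p5,whs2), truck_at(t1,portA)}

== RESULT ==
["in(p1,t1)", "in(p4,t1)", "pkg_at(p5,whs2)", "truck_at(t1,portA)"]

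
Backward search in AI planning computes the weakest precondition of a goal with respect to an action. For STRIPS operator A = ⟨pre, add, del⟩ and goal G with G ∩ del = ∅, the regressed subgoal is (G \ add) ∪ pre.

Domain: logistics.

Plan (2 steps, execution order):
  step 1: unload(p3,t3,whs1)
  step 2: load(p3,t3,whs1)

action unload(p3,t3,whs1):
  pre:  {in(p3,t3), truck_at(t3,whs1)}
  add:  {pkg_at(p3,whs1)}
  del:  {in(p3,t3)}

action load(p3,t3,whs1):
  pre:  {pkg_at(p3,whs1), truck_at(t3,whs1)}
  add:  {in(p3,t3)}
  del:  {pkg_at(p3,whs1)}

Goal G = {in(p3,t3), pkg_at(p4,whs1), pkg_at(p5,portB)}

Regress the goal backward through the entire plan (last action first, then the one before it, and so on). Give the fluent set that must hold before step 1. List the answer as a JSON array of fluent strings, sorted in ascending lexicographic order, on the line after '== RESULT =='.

Regress step by step:
  through step 2 (load(p3,t3,whs1)): drop {in(p3,t3)}, keep {pkg_at(p4,whs1), pkg_at(p5,portB)}, require {pkg_at(p3,whs1), truck_at(t3,whs1)}
    → {pkg_at(p3,whs1), pkg_at(p4,whs1), pkg_at(p5,portB), truck_at(t3,whs1)}
  through step 1 (unload(p3,t3,whs1)): drop {pkg_at(p3,whs1)}, keep {pkg_at(p4,whs1), pkg_at(p5,portB), truck_at(t3,whs1)}, require {in(p3,t3), truck_at(t3,whs1)}
    → {in(p3,t3), pkg_at(p4,whs1), pkg_at(p5,portB), truck_at(t3,whs1)}

== RESULT ==
["in(p3,t3)", "pkg_at(p4,whs1)", "pkg_at(p5,portB)", "truck_at(t3,whs1)"]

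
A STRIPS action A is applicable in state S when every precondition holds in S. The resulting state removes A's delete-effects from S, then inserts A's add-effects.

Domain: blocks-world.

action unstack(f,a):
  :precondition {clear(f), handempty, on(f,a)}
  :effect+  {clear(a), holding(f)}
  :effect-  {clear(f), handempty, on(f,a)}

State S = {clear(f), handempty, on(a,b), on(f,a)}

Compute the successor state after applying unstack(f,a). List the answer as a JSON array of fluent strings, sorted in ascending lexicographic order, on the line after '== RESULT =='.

Progress:
  pre ⊆ S: {clear(f), handempty, on(f,a)} ⊆ S  — applicable
  S \ del = {on(a,b)}
  ∪ add   = {clear(a), holding(f), on(a,b)}

== RESULT ==
["clear(a)", "holding(f)", "on(a,b)"]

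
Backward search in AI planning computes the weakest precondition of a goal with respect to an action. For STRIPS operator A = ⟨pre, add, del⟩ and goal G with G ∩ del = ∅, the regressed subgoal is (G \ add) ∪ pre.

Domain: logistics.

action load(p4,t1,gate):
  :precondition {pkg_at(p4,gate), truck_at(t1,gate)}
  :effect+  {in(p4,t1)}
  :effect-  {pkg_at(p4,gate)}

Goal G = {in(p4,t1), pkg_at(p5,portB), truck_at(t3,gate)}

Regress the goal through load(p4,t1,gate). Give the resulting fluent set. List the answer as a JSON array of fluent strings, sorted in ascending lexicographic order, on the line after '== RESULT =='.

Compute (G \ add) ∪ pre:
  G ∩ del = {}  (empty — regression defined)
  G \ add = {in(p4,t1), pkg_at(p5,portB), truck_at(t3,gate)} \ {in(p4,t1)} = {pkg_at(p5,portB), truck_at(t3,gate)}
  ∪ pre   = {pkg_at(p5,portB), truck_at(t3,gate)} ∪ {pkg_at(p4,gate), truck_at(t1,gate)}
          = {pkg_at(p4,gate), pkg_at(p5,portB), truck_at(t1,gate), truck_at(t3,gate)}

== RESULT ==
["pkg_at(p4,gate)", "pkg_at(p5,portB)", "truck_at(t1,gate)", "truck_at(t3,gate)"]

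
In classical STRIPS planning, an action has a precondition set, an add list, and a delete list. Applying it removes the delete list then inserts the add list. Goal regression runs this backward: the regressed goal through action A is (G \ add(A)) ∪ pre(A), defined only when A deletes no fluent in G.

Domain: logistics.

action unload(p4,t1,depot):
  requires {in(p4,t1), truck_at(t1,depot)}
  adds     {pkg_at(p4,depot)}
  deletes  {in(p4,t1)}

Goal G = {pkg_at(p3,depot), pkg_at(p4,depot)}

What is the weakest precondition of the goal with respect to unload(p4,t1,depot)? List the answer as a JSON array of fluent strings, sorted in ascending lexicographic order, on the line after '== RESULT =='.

Compute (G \ add) ∪ pre:
  G ∩ del = {}  (empty — regression defined)
  G \ add = {pkg_at(p3,depot), pkg_at(p4,depot)} \ {pkg_at(p4,depot)} = {pkg_at(p3,depot)}
  ∪ pre   = {pkg_at(p3,depot)} ∪ {in(p4,t1), truck_at(t1,depot)}
          = {in(p4,t1), pkg_at(p3,depot), truck_at(t1,depot)}

== RESULT ==
["in(p4,t1)", "pkg_at(p3,depot)", "truck_at(t1,depot)"]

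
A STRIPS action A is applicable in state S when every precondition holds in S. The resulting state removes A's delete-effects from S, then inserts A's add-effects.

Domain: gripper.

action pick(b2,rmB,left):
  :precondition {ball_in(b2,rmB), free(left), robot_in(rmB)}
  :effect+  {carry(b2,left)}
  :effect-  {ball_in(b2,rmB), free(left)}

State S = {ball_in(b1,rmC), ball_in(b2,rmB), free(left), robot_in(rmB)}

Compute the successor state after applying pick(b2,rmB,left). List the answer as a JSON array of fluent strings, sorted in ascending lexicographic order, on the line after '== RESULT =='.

Progress:
  pre ⊆ S: {ball_in(b2,rmB), free(left), robot_in(rmB)} ⊆ S  — applicable
  S \ del = {ball_in(b1,rmC), robot_in(rmB)}
  ∪ add   = {ball_in(b1,rmC), carry(b2,left), robot_in(rmB)}

== RESULT ==
["ball_in(b1,rmC)", "carry(b2,left)", "robot_in(rmB)"]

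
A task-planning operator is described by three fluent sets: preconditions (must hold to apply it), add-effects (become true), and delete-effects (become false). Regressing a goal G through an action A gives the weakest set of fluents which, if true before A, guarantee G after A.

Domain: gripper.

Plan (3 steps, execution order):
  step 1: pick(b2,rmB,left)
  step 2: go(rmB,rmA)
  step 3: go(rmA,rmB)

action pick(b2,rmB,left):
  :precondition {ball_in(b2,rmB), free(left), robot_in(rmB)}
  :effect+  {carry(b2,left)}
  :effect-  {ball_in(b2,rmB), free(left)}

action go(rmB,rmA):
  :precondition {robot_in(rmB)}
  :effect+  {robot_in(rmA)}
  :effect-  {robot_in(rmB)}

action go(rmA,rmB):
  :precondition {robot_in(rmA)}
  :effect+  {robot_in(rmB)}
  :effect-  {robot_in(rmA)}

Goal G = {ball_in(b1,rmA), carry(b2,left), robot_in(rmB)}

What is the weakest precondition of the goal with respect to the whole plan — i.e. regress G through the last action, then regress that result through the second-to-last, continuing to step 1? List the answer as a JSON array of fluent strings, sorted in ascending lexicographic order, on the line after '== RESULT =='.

Work backward from the goal:
  through step 3 (go(rmA,rmB)): drop {robot_in(rmB)}, keep {ball_in(b1,rmA), carry(b2,left)}, require {robot_in(rmA)}
    → {ball_in(b1,rmA), carry(b2,left), robot_in(rmA)}
  through step 2 (go(rmB,rmA)): drop {robot_in(rmA)}, keep {ball_in(b1,rmA), carry(b2,left)}, require {robot_in(rmB)}
    → {ball_in(b1,rmA), carry(b2,left), robot_in(rmB)}
  through step 1 (pick(b2,rmB,left)): drop {carry(b2,left)}, keep {ball_in(b1,rmA), robot_in(rmB)}, require {ball_in(b2,rmB), free(left), robot_in(rmB)}
    → {ball_in(b1,rmA), ball_in(b2,rmB), free(left), robot_in(rmB)}

== RESULT ==
["ball_in(b1,rmA)", "ball_in(b2,rmB)", "free(left)", "robot_in(rmB)"]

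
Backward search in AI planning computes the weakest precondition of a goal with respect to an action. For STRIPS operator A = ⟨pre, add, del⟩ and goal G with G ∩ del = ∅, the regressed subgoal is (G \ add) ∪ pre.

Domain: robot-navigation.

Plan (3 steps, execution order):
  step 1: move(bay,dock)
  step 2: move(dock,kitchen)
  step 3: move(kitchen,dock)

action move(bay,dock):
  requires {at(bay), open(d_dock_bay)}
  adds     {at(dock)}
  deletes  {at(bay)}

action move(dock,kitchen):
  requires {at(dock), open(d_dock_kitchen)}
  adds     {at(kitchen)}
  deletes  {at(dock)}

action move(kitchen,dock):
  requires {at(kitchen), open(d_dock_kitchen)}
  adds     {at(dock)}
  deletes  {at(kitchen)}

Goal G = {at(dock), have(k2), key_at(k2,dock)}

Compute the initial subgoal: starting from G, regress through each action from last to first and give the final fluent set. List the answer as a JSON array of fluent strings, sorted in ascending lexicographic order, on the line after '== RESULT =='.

Regress step by step:
  through step 3 (move(kitchen,dock)): drop {at(dock)}, keep {have(k2), key_at(k2,dock)}, require {at(kitchen), open(d_dock_kitchen)}
    → {at(kitchen), have(k2), key_at(k2,dock), open(d_dock_kitchen)}
  through step 2 (move(dock,kitchen)): drop {at(kitchen)}, keep {have(k2), key_at(k2,dock), open(d_dock_kitchen)}, require {at(dock), open(d_dock_kitchen)}
    → {at(dock), have(k2), key_at(k2,dock), open(d_dock_kitchen)}
  through step 1 (move(bay,dock)): drop {at(dock)}, keep {have(k2), key_at(k2,dock), open(d_dock_kitchen)}, require {at(bay), open(d_dock_bay)}
    → {at(bay), have(k2), key_at(k2,dock), open(d_dock_bay), open(d_dock_kitchen)}

== RESULT ==
["at(bay)", "have(k2)", "key_at(k2,dock)", "open(d_dock_bay)", "open(d_dock_kitchen)"]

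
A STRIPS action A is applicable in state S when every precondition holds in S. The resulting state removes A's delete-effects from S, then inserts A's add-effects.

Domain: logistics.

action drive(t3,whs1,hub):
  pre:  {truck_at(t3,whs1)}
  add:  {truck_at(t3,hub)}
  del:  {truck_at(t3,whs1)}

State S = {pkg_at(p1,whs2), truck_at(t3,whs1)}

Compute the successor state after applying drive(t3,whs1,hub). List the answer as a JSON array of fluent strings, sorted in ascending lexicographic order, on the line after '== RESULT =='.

Progress:
  pre ⊆ S: {truck_at(t3,whs1)} ⊆ S  — applicable
  S \ del = {pkg_at(p1,whs2)}
  ∪ add   = {pkg_at(p1,whs2), truck_at(t3,hub)}

== RESULT ==
["pkg_at(p1,whs2)", "truck_at(t3,hub)"]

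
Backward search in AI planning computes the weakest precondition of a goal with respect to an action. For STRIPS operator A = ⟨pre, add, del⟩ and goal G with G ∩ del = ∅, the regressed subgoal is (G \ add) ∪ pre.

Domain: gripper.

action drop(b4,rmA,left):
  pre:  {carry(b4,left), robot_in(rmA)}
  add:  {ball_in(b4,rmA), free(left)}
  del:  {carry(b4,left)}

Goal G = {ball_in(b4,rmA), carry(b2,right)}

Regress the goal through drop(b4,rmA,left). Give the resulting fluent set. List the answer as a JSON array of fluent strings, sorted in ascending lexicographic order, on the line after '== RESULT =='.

Regress:
  G ∩ del = {}  (empty — regression defined)
  G \ add = {ball_in(b4,rmA), carry(b2,right)} \ {ball_in(b4,rmA), free(left)} = {carry(b2,right)}
  ∪ pre   = {carry(b2,right)} ∪ {carry(b4,left), robot_in(rmA)}
          = {carry(b2,right), carry(b4,left), robot_in(rmA)}

== RESULT ==
["carry(b2,right)", "carry(b4,left)", "robot_in(rmA)"]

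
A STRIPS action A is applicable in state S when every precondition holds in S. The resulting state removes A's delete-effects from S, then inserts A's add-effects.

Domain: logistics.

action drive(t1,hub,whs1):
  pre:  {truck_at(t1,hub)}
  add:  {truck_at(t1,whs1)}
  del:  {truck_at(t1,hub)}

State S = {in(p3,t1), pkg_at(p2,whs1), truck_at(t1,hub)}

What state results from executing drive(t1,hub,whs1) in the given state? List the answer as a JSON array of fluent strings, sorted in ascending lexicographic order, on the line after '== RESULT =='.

Progress:
  pre ⊆ S: {truck_at(t1,hub)} ⊆ S  — applicable
  S \ del = {in(p3,t1), pkg_at(p2,whs1)}
  ∪ add   = {in(p3,t1), pkg_at(p2,whs1), truck_at(t1,whs1)}

== RESULT ==
["in(p3,t1)", "pkg_at(p2,whs1)", "truck_at(t1,whs1)"]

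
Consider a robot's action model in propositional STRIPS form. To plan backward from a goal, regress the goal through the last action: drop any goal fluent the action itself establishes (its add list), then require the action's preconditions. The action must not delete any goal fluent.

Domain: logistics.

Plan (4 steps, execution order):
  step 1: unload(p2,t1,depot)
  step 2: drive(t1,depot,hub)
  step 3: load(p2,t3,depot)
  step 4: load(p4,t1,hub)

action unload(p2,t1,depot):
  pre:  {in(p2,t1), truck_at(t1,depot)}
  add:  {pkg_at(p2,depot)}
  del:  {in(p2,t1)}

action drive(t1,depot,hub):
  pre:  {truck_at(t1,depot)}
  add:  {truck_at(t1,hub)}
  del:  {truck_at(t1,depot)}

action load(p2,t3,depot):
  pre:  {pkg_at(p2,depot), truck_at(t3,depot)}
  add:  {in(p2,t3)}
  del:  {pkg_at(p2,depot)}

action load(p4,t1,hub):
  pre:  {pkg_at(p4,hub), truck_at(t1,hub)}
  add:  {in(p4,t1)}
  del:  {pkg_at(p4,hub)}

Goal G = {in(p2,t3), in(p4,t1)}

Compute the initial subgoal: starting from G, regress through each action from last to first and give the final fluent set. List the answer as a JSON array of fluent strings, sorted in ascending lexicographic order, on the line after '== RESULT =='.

Regress step by step:
  through step 4 (load(p4,t1,hub)): drop {in(p4,t1)}, keep {in(p2,t3)}, require {pkg_at(p4,hub), truck_at(t1,hub)}
    → {in(p2,t3), pkg_at(p4,hub), truck_at(t1,hub)}
  through step 3 (load(p2,t3,depot)): drop {in(p2,t3)}, keep {pkg_at(p4,hub), truck_at(t1,hub)}, require {pkg_at(p2,depot), truck_at(t3,depot)}
    → {pkg_at(p2,depot), pkg_at(p4,hub), truck_at(t1,hub), truck_at(t3,depot)}
  through step 2 (drive(t1,depot,hub)): drop {truck_at(t1,hub)}, keep {pkg_at(p2,depot), pkg_at(p4,hub), truck_at(t3,depot)}, require {truck_at(t1,depot)}
    → {pkg_at(p2,depot), pkg_at(p4,hub), truck_at(t1,depot), truck_at(t3,depot)}
  through step 1 (unload(p2,t1,depot)): drop {pkg_at(p2,depot)}, keep {pkg_at(p4,hub), truck_at(t1,depot), truck_at(t3,depot)}, require {in(p2,t1), truck_at(t1,depot)}
    → {in(p2,t1), pkg_at(p4,hub), truck_at(t1,depot), truck_at(t3,depot)}

== RESULT ==
["in(p2,t1)", "pkg_at(p4,hub)", "truck_at(t1,depot)", "truck_at(t3,depot)"]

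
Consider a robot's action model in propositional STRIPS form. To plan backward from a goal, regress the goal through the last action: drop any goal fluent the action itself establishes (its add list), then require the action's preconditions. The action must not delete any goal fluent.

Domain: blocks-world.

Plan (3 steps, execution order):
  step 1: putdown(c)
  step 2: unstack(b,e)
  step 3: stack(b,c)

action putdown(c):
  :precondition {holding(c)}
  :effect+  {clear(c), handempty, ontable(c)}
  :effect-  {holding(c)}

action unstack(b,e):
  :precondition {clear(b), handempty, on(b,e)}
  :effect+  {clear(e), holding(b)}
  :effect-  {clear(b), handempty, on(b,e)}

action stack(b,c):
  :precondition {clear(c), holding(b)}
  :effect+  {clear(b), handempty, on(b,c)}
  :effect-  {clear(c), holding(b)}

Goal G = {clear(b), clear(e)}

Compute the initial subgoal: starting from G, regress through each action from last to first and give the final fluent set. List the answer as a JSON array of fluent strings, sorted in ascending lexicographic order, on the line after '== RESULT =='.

Regress step by step:
  through step 3 (stack(b,c)): drop {clear(b)}, keep {clear(e)}, require {clear(c), holding(b)}
    → {clear(c), clear(e), holding(b)}
  through step 2 (unstack(b,e)): drop {clear(e), holding(b)}, keep {clear(c)}, require {clear(b), handempty, on(b,e)}
    → {clear(b), clear(c), handempty, on(b,e)}
  through step 1 (putdown(c)): drop {clear(c), handempty}, keep {clear(b), on(b,e)}, require {holding(c)}
    → {clear(b), holding(c), on(b,e)}

== RESULT ==
["clear(b)", "holding(c)", "on(b,e)"]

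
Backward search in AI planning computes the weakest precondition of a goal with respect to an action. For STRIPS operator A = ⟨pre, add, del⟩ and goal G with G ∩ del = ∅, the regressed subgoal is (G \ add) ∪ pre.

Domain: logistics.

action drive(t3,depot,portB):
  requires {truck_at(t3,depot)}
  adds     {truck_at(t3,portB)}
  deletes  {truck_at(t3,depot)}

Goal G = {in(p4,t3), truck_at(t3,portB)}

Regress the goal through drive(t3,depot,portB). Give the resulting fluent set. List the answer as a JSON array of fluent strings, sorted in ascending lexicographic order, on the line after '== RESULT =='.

Regress:
  G ∩ del = {}  (empty — regression defined)
  G \ add = {in(p4,t3), truck_at(t3,portB)} \ {truck_at(t3,portB)} = {in(p4,t3)}
  ∪ pre   = {in(p4,t3)} ∪ {truck_at(t3,depot)}
          = {in(p4,t3), truck_at(t3,depot)}

== RESULT ==
["in(p4,t3)", "truck_at(t3,depot)"]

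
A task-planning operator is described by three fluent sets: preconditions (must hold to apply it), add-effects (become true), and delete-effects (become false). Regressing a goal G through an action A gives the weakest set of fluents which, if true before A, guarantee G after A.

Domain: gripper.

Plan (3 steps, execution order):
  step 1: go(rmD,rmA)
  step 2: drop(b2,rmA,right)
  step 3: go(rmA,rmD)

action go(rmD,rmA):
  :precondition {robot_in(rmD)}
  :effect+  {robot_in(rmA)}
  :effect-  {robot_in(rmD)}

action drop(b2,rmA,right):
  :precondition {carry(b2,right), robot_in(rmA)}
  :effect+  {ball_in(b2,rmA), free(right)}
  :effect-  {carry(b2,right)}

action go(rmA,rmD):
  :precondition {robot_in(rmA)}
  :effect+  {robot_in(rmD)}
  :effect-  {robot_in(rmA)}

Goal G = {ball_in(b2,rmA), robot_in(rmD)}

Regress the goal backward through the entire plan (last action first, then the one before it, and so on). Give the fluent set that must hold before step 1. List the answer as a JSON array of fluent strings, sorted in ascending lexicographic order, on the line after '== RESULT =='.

Regress step by step:
  through step 3 (go(rmA,rmD)): drop {robot_in(rmD)}, keep {ball_in(b2,rmA)}, require {robot_in(rmA)}
    → {ball_in(b2,rmA), robot_in(rmA)}
  through step 2 (drop(b2,rmA,right)): drop {ball_in(b2,rmA)}, keep {robot_in(rmA)}, require {carry(b2,right), robot_in(rmA)}
    → {carry(b2,right), robot_in(rmA)}
  through step 1 (go(rmD,rmA)): drop {robot_in(rmA)}, keep {carry(b2,right)}, require {robot_in(rmD)}
    → {carry(b2,right), robot_in(rmD)}

== RESULT ==
["carry(b2,right)", "robot_in(rmD)"]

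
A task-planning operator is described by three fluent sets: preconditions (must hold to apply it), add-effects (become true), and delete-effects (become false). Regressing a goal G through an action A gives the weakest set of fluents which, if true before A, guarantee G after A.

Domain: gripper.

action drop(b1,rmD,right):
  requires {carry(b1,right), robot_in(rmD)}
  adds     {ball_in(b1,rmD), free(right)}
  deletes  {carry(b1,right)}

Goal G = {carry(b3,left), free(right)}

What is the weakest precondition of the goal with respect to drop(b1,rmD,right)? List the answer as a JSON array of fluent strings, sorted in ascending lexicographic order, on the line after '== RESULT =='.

Compute (G \ add) ∪ pre:
  G ∩ del = {}  (empty — regression defined)
  G \ add = {carry(b3,left), free(right)} \ {ball_in(b1,rmD), free(right)} = {carry(b3,left)}
  ∪ pre   = {carry(b3,left)} ∪ {carry(b1,right), robot_in(rmD)}
          = {carry(b1,right), carry(b3,left), robot_in(rmD)}

== RESULT ==
["carry(b1,right)", "carry(b3,left)", "robot_in(rmD)"]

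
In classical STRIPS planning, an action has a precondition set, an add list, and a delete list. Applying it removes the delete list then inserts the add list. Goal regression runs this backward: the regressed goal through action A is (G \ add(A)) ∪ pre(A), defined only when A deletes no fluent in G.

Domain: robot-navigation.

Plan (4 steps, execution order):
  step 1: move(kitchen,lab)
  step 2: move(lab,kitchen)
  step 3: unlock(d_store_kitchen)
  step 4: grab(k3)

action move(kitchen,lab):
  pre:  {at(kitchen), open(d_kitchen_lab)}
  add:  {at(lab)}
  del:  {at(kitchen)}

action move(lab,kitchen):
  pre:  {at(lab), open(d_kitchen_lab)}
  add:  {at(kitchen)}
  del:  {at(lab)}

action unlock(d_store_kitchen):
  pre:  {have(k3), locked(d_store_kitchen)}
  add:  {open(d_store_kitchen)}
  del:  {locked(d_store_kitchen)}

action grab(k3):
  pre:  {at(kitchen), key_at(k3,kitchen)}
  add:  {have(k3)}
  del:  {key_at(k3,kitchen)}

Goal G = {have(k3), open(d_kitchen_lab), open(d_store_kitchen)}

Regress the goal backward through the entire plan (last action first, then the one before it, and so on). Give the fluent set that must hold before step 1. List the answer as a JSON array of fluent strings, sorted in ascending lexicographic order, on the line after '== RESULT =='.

Work backward from the goal:
  through step 4 (grab(k3)): drop {have(k3)}, keep {open(d_kitchen_lab), open(d_store_kitchen)}, require {at(kitchen), key_at(k3,kitchen)}
    → {at(kitchen), key_at(k3,kitchen), open(d_kitchen_lab), open(d_store_kitchen)}
  through step 3 (unlock(d_store_kitchen)): drop {open(d_store_kitchen)}, keep {at(kitchen), key_at(k3,kitchen), open(d_kitchen_lab)}, require {have(k3), locked(d_store_kitchen)}
    → {at(kitchen), have(k3), key_at(k3,kitchen), locked(d_store_kitchen), open(d_kitchen_lab)}
  through step 2 (move(lab,kitchen)): drop {at(kitchen)}, keep {have(k3), key_at(k3,kitchen), locked(d_store_kitchen), open(d_kitchen_lab)}, require {at(lab), open(d_kitchen_lab)}
    → {at(lab), have(k3), key_at(k3,kitchen), locked(d_store_kitchen), open(d_kitchen_lab)}
  through step 1 (move(kitchen,lab)): drop {at(lab)}, keep {have(k3), key_at(k3,kitchen), locked(d_store_kitchen), open(d_kitchen_lab)}, require {at(kitchen), open(d_kitchen_lab)}
    → {at(kitchen), have(k3), key_at(k3,kitchen), locked(d_store_kitchen), open(d_kitchen_lab)}

== RESULT ==
["at(kitchen)", "have(k3)", "key_at(k3,kitchen)", "locked(d_store_kitchen)", "open(d_kitchen_lab)"]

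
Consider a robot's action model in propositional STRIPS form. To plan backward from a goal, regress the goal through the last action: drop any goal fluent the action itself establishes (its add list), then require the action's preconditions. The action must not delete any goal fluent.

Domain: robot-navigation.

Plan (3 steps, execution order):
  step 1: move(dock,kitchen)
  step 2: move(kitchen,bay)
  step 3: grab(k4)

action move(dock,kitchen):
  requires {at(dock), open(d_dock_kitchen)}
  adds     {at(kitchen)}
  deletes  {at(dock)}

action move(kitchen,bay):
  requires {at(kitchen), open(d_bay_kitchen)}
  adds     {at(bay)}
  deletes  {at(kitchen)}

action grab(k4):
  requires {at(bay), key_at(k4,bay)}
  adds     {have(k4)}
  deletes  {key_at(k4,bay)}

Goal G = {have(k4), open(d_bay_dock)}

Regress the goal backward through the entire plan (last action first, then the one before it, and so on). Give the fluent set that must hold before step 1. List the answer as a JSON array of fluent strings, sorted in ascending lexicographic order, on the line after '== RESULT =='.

Regress step by step:
  through step 3 (grab(k4)): drop {have(k4)}, keep {open(d_bay_dock)}, require {at(bay), key_at(k4,bay)}
    → {at(bay), key_at(k4,bay), open(d_bay_dock)}
  through step 2 (move(kitchen,bay)): drop {at(bay)}, keep {key_at(k4,bay), open(d_bay_dock)}, require {at(kitchen), open(d_bay_kitchen)}
    → {at(kitchen), key_at(k4,bay), open(d_bay_dock), open(d_bay_kitchen)}
  through step 1 (move(dock,kitchen)): drop {at(kitchen)}, keep {key_at(k4,bay), open(d_bay_dock), open(d_bay_kitchen)}, require {at(dock), open(d_dock_kitchen)}
    → {at(dock), key_at(k4,bay), open(d_bay_dock), open(d_bay_kitchen), open(d_dock_kitchen)}

== RESULT ==
["at(dock)", "key_at(k4,bay)", "open(d_bay_dock)", "open(d_bay_kitchen)", "open(d_dock_kitchen)"]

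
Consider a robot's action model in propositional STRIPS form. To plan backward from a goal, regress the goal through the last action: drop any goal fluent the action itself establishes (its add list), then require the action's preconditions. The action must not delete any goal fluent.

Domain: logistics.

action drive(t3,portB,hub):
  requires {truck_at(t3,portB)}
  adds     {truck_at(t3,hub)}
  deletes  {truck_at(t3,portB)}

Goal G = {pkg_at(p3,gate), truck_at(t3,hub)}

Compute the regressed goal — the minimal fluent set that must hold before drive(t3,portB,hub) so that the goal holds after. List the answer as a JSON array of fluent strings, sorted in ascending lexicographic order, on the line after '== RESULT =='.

Regress:
  G ∩ del = {}  (empty — regression defined)
  G \ add = {pkg_at(p3,gate), truck_at(t3,hub)} \ {truck_at(t3,hub)} = {pkg_at(p3,gate)}
  ∪ pre   = {pkg_at(p3,gate)} ∪ {truck_at(t3,portB)}
          = {pkg_at(p3,gate), truck_at(t3,portB)}

== RESULT ==
["pkg_at(p3,gate)", "truck_at(t3,portB)"]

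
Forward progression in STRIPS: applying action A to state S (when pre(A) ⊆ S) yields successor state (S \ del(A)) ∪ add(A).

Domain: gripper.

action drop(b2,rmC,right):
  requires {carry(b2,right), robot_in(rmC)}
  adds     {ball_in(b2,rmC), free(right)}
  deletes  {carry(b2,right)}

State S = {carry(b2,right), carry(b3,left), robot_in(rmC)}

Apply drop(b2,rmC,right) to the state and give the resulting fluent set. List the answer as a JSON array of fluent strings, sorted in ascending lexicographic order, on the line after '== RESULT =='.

Compute (S \ del) ∪ add:
  pre ⊆ S: {carry(b2,right), robot_in(rmC)} ⊆ S  — applicable
  S \ del = {carry(b3,left), robot_in(rmC)}
  ∪ add   = {ball_in(b2,rmC), carry(b3,left), free(right), robot_in(rmC)}

== RESULT ==
["ball_in(b2,rmC)", "carry(b3,left)", "free(right)", "robot_in(rmC)"]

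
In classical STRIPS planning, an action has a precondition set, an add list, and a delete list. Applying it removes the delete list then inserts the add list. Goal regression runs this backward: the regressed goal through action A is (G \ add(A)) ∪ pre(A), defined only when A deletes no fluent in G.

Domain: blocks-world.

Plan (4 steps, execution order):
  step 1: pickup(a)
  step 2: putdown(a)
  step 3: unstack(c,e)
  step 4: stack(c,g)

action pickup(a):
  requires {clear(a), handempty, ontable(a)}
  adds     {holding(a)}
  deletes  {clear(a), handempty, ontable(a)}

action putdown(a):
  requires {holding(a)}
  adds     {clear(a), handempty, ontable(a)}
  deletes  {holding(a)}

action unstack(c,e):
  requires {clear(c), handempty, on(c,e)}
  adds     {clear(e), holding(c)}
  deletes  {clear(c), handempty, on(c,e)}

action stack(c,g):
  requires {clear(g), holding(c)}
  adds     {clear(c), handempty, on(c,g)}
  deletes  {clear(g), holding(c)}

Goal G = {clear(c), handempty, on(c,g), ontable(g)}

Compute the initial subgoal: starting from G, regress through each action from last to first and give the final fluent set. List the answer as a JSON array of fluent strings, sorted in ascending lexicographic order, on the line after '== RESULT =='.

Work backward from the goal:
  through step 4 (stack(c,g)): drop {clear(c), handempty, on(c,g)}, keep {ontable(g)}, require {clear(g), holding(c)}
    → {clear(g), holding(c), ontable(g)}
  through step 3 (unstack(c,e)): drop {holding(c)}, keep {clear(g), ontable(g)}, require {clear(c), handempty, on(c,e)}
    → {clear(c), clear(g), handempty, on(c,e), ontable(g)}
  through step 2 (putdown(a)): drop {handempty}, keep {clear(c), clear(g), on(c,e), ontable(g)}, require {holding(a)}
    → {clear(c), clear(g), holding(a), on(c,e), ontable(g)}
  through step 1 (pickup(a)): drop {holding(a)}, keep {clear(c), clear(g), on(c,e), ontable(g)}, require {clear(a), handempty, ontable(a)}
    → {clear(a), clear(c), clear(g), handempty, on(c,e), ontable(a), ontable(g)}

== RESULT ==
["clear(a)", "clear(c)", "clear(g)", "handempty", "on(c,e)", "ontable(a)", "ontable(g)"]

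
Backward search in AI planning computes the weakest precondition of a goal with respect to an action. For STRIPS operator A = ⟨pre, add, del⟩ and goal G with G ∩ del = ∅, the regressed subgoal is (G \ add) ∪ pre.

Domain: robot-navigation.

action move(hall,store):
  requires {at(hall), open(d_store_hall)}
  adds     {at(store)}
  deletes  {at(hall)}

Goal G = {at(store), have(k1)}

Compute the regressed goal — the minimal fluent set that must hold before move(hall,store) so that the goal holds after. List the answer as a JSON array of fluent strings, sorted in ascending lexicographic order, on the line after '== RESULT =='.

Regress:
  G ∩ del = {}  (empty — regression defined)
  G \ add = {at(store), have(k1)} \ {at(store)} = {have(k1)}
  ∪ pre   = {have(k1)} ∪ {at(hall), open(d_store_hall)}
          = {at(hall), have(k1), open(d_store_hall)}

== RESULT ==
["at(hall)", "have(k1)", "open(d_store_hall)"]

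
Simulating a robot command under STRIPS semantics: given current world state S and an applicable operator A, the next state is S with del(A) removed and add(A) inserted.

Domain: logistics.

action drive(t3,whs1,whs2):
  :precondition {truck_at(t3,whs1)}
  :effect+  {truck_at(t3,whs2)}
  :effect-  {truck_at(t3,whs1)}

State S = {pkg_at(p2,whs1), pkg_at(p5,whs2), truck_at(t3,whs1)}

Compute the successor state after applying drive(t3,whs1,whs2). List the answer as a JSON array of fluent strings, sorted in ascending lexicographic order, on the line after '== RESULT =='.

Compute (S \ del) ∪ add:
  pre ⊆ S: {truck_at(t3,whs1)} ⊆ S  — applicable
  S \ del = {pkg_at(p2,whs1), pkg_at(p5,whs2)}
  ∪ add   = {pkg_at(p2,whs1), pkg_at(p5,whs2), truck_at(t3,whs2)}

== RESULT ==
["pkg_at(p2,whs1)", "pkg_at(p5,whs2)", "truck_at(t3,whs2)"]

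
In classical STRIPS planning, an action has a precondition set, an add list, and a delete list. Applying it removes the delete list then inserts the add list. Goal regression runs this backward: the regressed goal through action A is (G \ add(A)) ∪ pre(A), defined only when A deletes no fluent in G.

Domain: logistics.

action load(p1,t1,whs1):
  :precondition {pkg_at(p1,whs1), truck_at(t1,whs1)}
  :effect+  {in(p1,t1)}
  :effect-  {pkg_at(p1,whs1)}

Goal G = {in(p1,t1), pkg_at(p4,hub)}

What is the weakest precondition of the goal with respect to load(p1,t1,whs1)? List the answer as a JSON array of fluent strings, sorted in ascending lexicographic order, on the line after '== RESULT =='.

Compute (G \ add) ∪ pre:
  G ∩ del = {}  (empty — regression defined)
  G \ add = {in(p1,t1), pkg_at(p4,hub)} \ {in(p1,t1)} = {pkg_at(p4,hub)}
  ∪ pre   = {pkg_at(p4,hub)} ∪ {pkg_at(p1,whs1), truck_at(t1,whs1)}
          = {pkg_at(p1,whs1), pkg_at(p4,hub), truck_at(t1,whs1)}

== RESULT ==
["pkg_at(p1,whs1)", "pkg_at(p4,hub)", "truck_at(t1,whs1)"]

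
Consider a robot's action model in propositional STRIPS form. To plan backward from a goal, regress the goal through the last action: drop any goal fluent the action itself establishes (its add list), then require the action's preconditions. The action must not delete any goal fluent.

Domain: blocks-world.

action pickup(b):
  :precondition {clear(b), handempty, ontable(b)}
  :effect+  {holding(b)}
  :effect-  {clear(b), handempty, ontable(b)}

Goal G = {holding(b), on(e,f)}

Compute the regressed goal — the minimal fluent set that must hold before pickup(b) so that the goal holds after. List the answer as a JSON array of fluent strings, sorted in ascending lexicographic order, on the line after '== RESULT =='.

Compute (G \ add) ∪ pre:
  G ∩ del = {}  (empty — regression defined)
  G \ add = {holding(b), on(e,f)} \ {holding(b)} = {on(e,f)}
  ∪ pre   = {on(e,f)} ∪ {clear(b), handempty, ontable(b)}
          = {clear(b), handempty, on(e,f), ontable(b)}

== RESULT ==
["clear(b)", "handempty", "on(e,f)", "ontable(b)"]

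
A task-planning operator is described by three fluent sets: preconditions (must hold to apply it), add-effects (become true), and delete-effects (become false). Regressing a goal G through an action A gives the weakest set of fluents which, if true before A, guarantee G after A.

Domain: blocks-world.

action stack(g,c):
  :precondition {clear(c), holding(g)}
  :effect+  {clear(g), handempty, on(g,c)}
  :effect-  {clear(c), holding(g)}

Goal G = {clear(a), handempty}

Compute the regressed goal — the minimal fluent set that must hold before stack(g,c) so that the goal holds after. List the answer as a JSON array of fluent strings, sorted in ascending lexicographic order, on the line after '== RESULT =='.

Compute (G \ add) ∪ pre:
  G ∩ del = {}  (empty — regression defined)
  G \ add = {clear(a), handempty} \ {clear(g), handempty, on(g,c)} = {clear(a)}
  ∪ pre   = {clear(a)} ∪ {clear(c), holding(g)}
          = {clear(a), clear(c), holding(g)}

== RESULT ==
["clear(a)", "clear(c)", "holding(g)"]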